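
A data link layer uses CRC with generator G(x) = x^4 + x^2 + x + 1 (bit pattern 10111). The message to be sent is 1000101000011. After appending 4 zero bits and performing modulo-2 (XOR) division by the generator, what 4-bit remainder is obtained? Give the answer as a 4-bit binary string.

Append 4 zeros: 10001010000110000. Divide by 10111 (XOR where the leading bit is 1):
  pos 0: 10001 XOR 10111 = 00110
  pos 2: 11001 XOR 10111 = 01110
  pos 3: 11100 XOR 10111 = 01011
  pos 4: 10110 XOR 10111 = 00001
  pos 8: 10011 XOR 10111 = 00100
  pos 10: 10000 XOR 10111 = 00111
  pos 12: 11100 XOR 10111 = 01011
Remainder (last 4 bits) = 1011. This is the CRC / FCS.

1011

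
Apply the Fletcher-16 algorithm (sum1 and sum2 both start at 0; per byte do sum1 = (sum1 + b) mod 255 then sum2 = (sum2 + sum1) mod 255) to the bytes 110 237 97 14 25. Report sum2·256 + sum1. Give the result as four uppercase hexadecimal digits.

39E4

Running sums (mod 255):
  after byte 0 (110): sum1=110, sum2=110
  after byte 1 (237): sum1=92, sum2=202
  after byte 2 (97): sum1=189, sum2=136
  after byte 3 (14): sum1=203, sum2=84
  after byte 4 (25): sum1=228, sum2=57
Checksum = sum2·256 + sum1 = 57·256 + 228 = 14820 = 0x39E4.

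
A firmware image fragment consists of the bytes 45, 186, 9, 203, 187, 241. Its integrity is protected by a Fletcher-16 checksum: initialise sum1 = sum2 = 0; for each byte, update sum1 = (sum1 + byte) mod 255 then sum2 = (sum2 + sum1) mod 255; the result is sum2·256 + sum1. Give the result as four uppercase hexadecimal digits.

Running sums (mod 255):
  after byte 0 (45): sum1=45, sum2=45
  after byte 1 (186): sum1=231, sum2=21
  after byte 2 (9): sum1=240, sum2=6
  after byte 3 (203): sum1=188, sum2=194
  after byte 4 (187): sum1=120, sum2=59
  after byte 5 (241): sum1=106, sum2=165
Checksum = sum2·256 + sum1 = 165·256 + 106 = 42346 = 0xA56A.

A56A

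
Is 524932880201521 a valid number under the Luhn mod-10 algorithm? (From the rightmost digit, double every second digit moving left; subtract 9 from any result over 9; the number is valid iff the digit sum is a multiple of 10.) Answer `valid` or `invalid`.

From the right, keep odd positions and double even positions (subtract 9 from any doubled value over 9):
  doubled (positions 2,4,...): 4 2 4 7 4 9 4 → sum 34
  kept (positions 1,3,...): 1 5 0 0 8 3 4 5 → sum 26
Total = 60.
60 mod 10 = 0, so the number is valid.

valid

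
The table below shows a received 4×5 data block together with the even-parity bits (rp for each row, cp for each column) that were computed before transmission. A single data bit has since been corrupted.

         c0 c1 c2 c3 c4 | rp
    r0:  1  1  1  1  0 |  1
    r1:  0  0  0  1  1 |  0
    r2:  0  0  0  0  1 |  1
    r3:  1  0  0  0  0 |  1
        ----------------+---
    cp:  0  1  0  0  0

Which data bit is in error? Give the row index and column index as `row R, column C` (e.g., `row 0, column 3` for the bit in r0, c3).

row 0, column 2

Recompute each row's even parity and compare to rp:
  r0: data parity 0, sent rp 1 → mismatch
  r1: data parity 0, sent rp 0 → ok
  r2: data parity 1, sent rp 1 → ok
  r3: data parity 1, sent rp 1 → ok
Recompute each column's even parity and compare to cp:
  c0: data parity 0, sent cp 0 → ok
  c1: data parity 1, sent cp 1 → ok
  c2: data parity 1, sent cp 0 → mismatch
  c3: data parity 0, sent cp 0 → ok
  c4: data parity 0, sent cp 0 → ok
Exactly one row (r0) and one column (c2) fail → the flipped bit is at their intersection.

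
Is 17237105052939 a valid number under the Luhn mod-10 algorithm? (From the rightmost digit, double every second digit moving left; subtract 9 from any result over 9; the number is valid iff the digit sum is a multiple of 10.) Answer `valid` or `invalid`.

valid

From the right, keep odd positions and double even positions (subtract 9 from any doubled value over 9):
  doubled (positions 2,4,...): 6 4 0 0 5 4 2 → sum 21
  kept (positions 1,3,...): 9 9 5 5 1 3 7 → sum 39
Total = 60.
60 mod 10 = 0, so the number is valid.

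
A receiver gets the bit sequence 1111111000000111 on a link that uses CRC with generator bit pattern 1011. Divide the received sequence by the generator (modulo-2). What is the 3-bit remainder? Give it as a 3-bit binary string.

Modulo-2 division of 1111111000000111 by 1011:
  pos 0: 1111 XOR 1011 = 0100
  pos 1: 1001 XOR 1011 = 0010
  pos 3: 1011 XOR 1011 = 0000
Remainder = 111 (nonzero — an error is detected).

111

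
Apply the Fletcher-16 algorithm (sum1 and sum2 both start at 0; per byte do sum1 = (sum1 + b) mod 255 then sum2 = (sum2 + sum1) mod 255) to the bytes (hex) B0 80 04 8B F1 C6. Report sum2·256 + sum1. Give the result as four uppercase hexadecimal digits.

0479

Running sums (mod 255):
  after byte 0 (B0): sum1=176, sum2=176
  after byte 1 (80): sum1=49, sum2=225
  after byte 2 (04): sum1=53, sum2=23
  after byte 3 (8B): sum1=192, sum2=215
  after byte 4 (F1): sum1=178, sum2=138
  after byte 5 (C6): sum1=121, sum2=4
Checksum = sum2·256 + sum1 = 4·256 + 121 = 1145 = 0x0479.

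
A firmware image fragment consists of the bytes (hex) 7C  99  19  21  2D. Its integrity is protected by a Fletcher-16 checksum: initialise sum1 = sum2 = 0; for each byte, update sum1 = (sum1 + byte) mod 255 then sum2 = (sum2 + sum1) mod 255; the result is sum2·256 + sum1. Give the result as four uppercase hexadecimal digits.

Running sums (mod 255):
  after byte 0 (7C): sum1=124, sum2=124
  after byte 1 (99): sum1=22, sum2=146
  after byte 2 (19): sum1=47, sum2=193
  after byte 3 (21): sum1=80, sum2=18
  after byte 4 (2D): sum1=125, sum2=143
Checksum = sum2·256 + sum1 = 143·256 + 125 = 36733 = 0x8F7D.

8F7D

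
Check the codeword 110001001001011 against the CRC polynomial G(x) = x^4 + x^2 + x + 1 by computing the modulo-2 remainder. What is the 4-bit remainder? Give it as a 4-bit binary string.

Modulo-2 division of 110001001001011 by 10111:
  pos 0: 11000 XOR 10111 = 01111
  pos 1: 11111 XOR 10111 = 01000
  pos 2: 10000 XOR 10111 = 00111
  pos 4: 11101 XOR 10111 = 01010
  pos 5: 10100 XOR 10111 = 00011
  pos 8: 11010 XOR 10111 = 01101
  pos 9: 11011 XOR 10111 = 01100
  pos 10: 11001 XOR 10111 = 01110
Remainder = 1110 (nonzero — an error is detected).

1110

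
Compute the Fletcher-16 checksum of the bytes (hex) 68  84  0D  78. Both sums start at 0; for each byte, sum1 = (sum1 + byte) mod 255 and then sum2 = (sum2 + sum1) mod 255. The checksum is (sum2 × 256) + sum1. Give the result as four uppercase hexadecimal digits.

C172

Running sums (mod 255):
  after byte 0 (68): sum1=104, sum2=104
  after byte 1 (84): sum1=236, sum2=85
  after byte 2 (0D): sum1=249, sum2=79
  after byte 3 (78): sum1=114, sum2=193
Checksum = sum2·256 + sum1 = 193·256 + 114 = 49522 = 0xC172.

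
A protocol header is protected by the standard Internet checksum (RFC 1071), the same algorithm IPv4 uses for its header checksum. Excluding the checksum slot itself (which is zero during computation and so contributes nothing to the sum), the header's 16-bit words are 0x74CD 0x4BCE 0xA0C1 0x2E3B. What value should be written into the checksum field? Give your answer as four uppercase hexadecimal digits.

7067

One's-complement addition (fold any carry out of bit 15 back into bit 0):
  0x74CD + 0x4BCE = 0x0C09B
  0xC09B + 0xA0C1 = 0x1615C → wrap carry → 0x615D
  0x615D + 0x2E3B = 0x08F98
One's-complement sum = 0x8F98.
Checksum = ~0x8F98 & 0xFFFF = 0x7067.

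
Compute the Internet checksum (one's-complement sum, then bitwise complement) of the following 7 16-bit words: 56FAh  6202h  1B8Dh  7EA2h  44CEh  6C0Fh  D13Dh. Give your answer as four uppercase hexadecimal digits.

2AB8

One's-complement addition (fold any carry out of bit 15 back into bit 0):
  0x56FA + 0x6202 = 0x0B8FC
  0xB8FC + 0x1B8D = 0x0D489
  0xD489 + 0x7EA2 = 0x1532B → wrap carry → 0x532C
  0x532C + 0x44CE = 0x097FA
  0x97FA + 0x6C0F = 0x10409 → wrap carry → 0x040A
  0x040A + 0xD13D = 0x0D547
One's-complement sum = 0xD547.
Checksum = ~0xD547 & 0xFFFF = 0x2AB8.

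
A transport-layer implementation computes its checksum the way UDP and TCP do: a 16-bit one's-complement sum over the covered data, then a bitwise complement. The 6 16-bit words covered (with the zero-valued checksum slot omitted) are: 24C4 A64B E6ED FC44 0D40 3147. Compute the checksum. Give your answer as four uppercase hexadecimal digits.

1336

One's-complement addition (fold any carry out of bit 15 back into bit 0):
  0x24C4 + 0xA64B = 0x0CB0F
  0xCB0F + 0xE6ED = 0x1B1FC → wrap carry → 0xB1FD
  0xB1FD + 0xFC44 = 0x1AE41 → wrap carry → 0xAE42
  0xAE42 + 0x0D40 = 0x0BB82
  0xBB82 + 0x3147 = 0x0ECC9
One's-complement sum = 0xECC9.
Checksum = ~0xECC9 & 0xFFFF = 0x1336.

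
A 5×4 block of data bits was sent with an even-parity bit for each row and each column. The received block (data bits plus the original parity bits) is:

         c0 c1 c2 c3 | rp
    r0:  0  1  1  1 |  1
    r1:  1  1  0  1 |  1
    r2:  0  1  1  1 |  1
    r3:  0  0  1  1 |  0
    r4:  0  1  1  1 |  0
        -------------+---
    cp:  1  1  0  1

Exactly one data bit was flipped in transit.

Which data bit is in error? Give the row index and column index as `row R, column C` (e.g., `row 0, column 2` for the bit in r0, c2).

row 4, column 1

Recompute each row's even parity and compare to rp:
  r0: data parity 1, sent rp 1 → ok
  r1: data parity 1, sent rp 1 → ok
  r2: data parity 1, sent rp 1 → ok
  r3: data parity 0, sent rp 0 → ok
  r4: data parity 1, sent rp 0 → mismatch
Recompute each column's even parity and compare to cp:
  c0: data parity 1, sent cp 1 → ok
  c1: data parity 0, sent cp 1 → mismatch
  c2: data parity 0, sent cp 0 → ok
  c3: data parity 1, sent cp 1 → ok
Exactly one row (r4) and one column (c1) fail → the flipped bit is at their intersection.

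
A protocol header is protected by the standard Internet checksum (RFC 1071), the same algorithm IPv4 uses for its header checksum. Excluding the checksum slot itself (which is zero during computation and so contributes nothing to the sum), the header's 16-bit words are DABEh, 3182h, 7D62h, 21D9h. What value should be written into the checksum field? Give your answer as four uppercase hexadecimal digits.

One's-complement addition (fold any carry out of bit 15 back into bit 0):
  0xDABE + 0x3182 = 0x10C40 → wrap carry → 0x0C41
  0x0C41 + 0x7D62 = 0x089A3
  0x89A3 + 0x21D9 = 0x0AB7C
One's-complement sum = 0xAB7C.
Checksum = ~0xAB7C & 0xFFFF = 0x5483.

5483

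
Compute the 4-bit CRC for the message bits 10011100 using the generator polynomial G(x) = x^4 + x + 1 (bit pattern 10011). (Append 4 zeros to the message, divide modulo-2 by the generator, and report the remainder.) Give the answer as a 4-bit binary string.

1100

Append 4 zeros: 100111000000. Divide by 10011 (XOR where the leading bit is 1):
  pos 0: 10011 XOR 10011 = 00000
  pos 5: 10000 XOR 10011 = 00011
Remainder (last 4 bits) = 1100. This is the CRC / FCS.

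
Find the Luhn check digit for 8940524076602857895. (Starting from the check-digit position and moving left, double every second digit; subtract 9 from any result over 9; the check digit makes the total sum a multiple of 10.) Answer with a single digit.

4

Partial digits right→left: 5 9 8 7 5 8 2 0 6 6 7 0 4 2 5 0 4 9 8
Double every second digit counting from the check-digit position (so the 1st, 3rd, 5th, ... of the partial from the right).
  doubled (with −9 where >9): 1 7 1 4 3 5 8 1 8 7 → sum 45
  kept as-is: 9 7 8 0 6 0 2 0 9 → sum 41
Total = 45 + 41 = 86.
Check digit = (10 − (86 mod 10)) mod 10 = 4.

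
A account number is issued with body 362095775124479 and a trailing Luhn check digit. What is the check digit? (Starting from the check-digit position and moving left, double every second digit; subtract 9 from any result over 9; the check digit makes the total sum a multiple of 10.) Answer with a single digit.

Partial digits right→left: 9 7 4 4 2 1 5 7 7 5 9 0 2 6 3
Double every second digit counting from the check-digit position (so the 1st, 3rd, 5th, ... of the partial from the right).
  doubled (with −9 where >9): 9 8 4 1 5 9 4 6 → sum 46
  kept as-is: 7 4 1 7 5 0 6 → sum 30
Total = 46 + 30 = 76.
Check digit = (10 − (76 mod 10)) mod 10 = 4.

4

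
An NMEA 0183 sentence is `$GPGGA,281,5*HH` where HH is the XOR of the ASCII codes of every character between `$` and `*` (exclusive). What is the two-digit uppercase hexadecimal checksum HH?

XOR the ASCII codes of the payload characters:
  'G' = 0x47 → acc = 0x47
  'P' = 0x50 → acc = 0x17
  'G' = 0x47 → acc = 0x50
  'G' = 0x47 → acc = 0x17
  'A' = 0x41 → acc = 0x56
  ',' = 0x2C → acc = 0x7A
  '2' = 0x32 → acc = 0x48
  '8' = 0x38 → acc = 0x70
  '1' = 0x31 → acc = 0x41
  ',' = 0x2C → acc = 0x6D
  '5' = 0x35 → acc = 0x58
Checksum = 0x58.

58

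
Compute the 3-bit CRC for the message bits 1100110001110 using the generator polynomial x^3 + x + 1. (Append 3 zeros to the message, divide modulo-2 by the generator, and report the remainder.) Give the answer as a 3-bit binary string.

Append 3 zeros: 1100110001110000. Divide by 1011 (XOR where the leading bit is 1):
  pos 0: 1100 XOR 1011 = 0111
  pos 1: 1111 XOR 1011 = 0100
  pos 2: 1001 XOR 1011 = 0010
  pos 4: 1000 XOR 1011 = 0011
  pos 6: 1101 XOR 1011 = 0110
  pos 7: 1101 XOR 1011 = 0110
  pos 8: 1101 XOR 1011 = 0110
  pos 9: 1100 XOR 1011 = 0111
  pos 10: 1110 XOR 1011 = 0101
  pos 11: 1010 XOR 1011 = 0001
Remainder (last 3 bits) = 010. This is the CRC / FCS.

010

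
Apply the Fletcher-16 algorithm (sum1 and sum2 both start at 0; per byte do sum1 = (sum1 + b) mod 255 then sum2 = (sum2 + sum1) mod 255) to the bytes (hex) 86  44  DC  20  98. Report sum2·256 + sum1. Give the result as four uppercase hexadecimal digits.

2160

Running sums (mod 255):
  after byte 0 (86): sum1=134, sum2=134
  after byte 1 (44): sum1=202, sum2=81
  after byte 2 (DC): sum1=167, sum2=248
  after byte 3 (20): sum1=199, sum2=192
  after byte 4 (98): sum1=96, sum2=33
Checksum = sum2·256 + sum1 = 33·256 + 96 = 8544 = 0x2160.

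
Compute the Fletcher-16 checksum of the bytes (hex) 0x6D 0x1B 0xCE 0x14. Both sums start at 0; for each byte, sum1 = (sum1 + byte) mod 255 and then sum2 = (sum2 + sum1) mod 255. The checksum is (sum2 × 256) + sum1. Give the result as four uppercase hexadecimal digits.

B86B

Running sums (mod 255):
  after byte 0 (0x6D): sum1=109, sum2=109
  after byte 1 (0x1B): sum1=136, sum2=245
  after byte 2 (0xCE): sum1=87, sum2=77
  after byte 3 (0x14): sum1=107, sum2=184
Checksum = sum2·256 + sum1 = 184·256 + 107 = 47211 = 0xB86B.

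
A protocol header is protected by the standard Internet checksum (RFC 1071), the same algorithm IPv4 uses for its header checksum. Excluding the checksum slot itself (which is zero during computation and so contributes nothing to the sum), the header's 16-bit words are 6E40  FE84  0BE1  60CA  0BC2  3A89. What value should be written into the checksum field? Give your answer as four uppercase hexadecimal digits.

E043

One's-complement addition (fold any carry out of bit 15 back into bit 0):
  0x6E40 + 0xFE84 = 0x16CC4 → wrap carry → 0x6CC5
  0x6CC5 + 0x0BE1 = 0x078A6
  0x78A6 + 0x60CA = 0x0D970
  0xD970 + 0x0BC2 = 0x0E532
  0xE532 + 0x3A89 = 0x11FBB → wrap carry → 0x1FBC
One's-complement sum = 0x1FBC.
Checksum = ~0x1FBC & 0xFFFF = 0xE043.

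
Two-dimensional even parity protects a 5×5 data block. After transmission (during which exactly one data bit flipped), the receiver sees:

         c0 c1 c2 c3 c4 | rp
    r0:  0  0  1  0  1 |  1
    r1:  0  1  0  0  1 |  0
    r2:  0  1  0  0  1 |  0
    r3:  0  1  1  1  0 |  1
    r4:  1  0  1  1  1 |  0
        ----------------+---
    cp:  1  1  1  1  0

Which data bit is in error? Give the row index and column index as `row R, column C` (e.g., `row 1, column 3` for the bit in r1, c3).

row 0, column 3

Recompute each row's even parity and compare to rp:
  r0: data parity 0, sent rp 1 → mismatch
  r1: data parity 0, sent rp 0 → ok
  r2: data parity 0, sent rp 0 → ok
  r3: data parity 1, sent rp 1 → ok
  r4: data parity 0, sent rp 0 → ok
Recompute each column's even parity and compare to cp:
  c0: data parity 1, sent cp 1 → ok
  c1: data parity 1, sent cp 1 → ok
  c2: data parity 1, sent cp 1 → ok
  c3: data parity 0, sent cp 1 → mismatch
  c4: data parity 0, sent cp 0 → ok
Exactly one row (r0) and one column (c3) fail → the flipped bit is at their intersection.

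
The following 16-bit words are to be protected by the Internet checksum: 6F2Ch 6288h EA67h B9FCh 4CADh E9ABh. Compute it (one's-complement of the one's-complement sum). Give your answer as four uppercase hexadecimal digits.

538D

One's-complement addition (fold any carry out of bit 15 back into bit 0):
  0x6F2C + 0x6288 = 0x0D1B4
  0xD1B4 + 0xEA67 = 0x1BC1B → wrap carry → 0xBC1C
  0xBC1C + 0xB9FC = 0x17618 → wrap carry → 0x7619
  0x7619 + 0x4CAD = 0x0C2C6
  0xC2C6 + 0xE9AB = 0x1AC71 → wrap carry → 0xAC72
One's-complement sum = 0xAC72.
Checksum = ~0xAC72 & 0xFFFF = 0x538D.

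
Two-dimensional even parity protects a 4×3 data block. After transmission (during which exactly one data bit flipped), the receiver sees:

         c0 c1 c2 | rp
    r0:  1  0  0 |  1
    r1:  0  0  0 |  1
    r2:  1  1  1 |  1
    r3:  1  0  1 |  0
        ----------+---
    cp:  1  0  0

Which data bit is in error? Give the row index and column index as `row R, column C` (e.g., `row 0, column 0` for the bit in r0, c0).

row 1, column 1

Recompute each row's even parity and compare to rp:
  r0: data parity 1, sent rp 1 → ok
  r1: data parity 0, sent rp 1 → mismatch
  r2: data parity 1, sent rp 1 → ok
  r3: data parity 0, sent rp 0 → ok
Recompute each column's even parity and compare to cp:
  c0: data parity 1, sent cp 1 → ok
  c1: data parity 1, sent cp 0 → mismatch
  c2: data parity 0, sent cp 0 → ok
Exactly one row (r1) and one column (c1) fail → the flipped bit is at their intersection.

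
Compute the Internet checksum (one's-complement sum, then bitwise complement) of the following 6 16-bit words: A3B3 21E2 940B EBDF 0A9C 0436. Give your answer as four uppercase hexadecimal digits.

ABAC

One's-complement addition (fold any carry out of bit 15 back into bit 0):
  0xA3B3 + 0x21E2 = 0x0C595
  0xC595 + 0x940B = 0x159A0 → wrap carry → 0x59A1
  0x59A1 + 0xEBDF = 0x14580 → wrap carry → 0x4581
  0x4581 + 0x0A9C = 0x0501D
  0x501D + 0x0436 = 0x05453
One's-complement sum = 0x5453.
Checksum = ~0x5453 & 0xFFFF = 0xABAC.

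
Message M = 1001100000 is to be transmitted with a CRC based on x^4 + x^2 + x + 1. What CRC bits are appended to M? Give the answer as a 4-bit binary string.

Append 4 zeros: 10011000000000. Divide by 10111 (XOR where the leading bit is 1):
  pos 0: 10011 XOR 10111 = 00100
  pos 2: 10000 XOR 10111 = 00111
  pos 4: 11100 XOR 10111 = 01011
  pos 5: 10110 XOR 10111 = 00001
  pos 9: 10000 XOR 10111 = 00111
Remainder (last 4 bits) = 0111. This is the CRC / FCS.

0111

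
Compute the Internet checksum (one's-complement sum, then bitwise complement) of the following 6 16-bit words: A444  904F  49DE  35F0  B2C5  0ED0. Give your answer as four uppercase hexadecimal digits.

One's-complement addition (fold any carry out of bit 15 back into bit 0):
  0xA444 + 0x904F = 0x13493 → wrap carry → 0x3494
  0x3494 + 0x49DE = 0x07E72
  0x7E72 + 0x35F0 = 0x0B462
  0xB462 + 0xB2C5 = 0x16727 → wrap carry → 0x6728
  0x6728 + 0x0ED0 = 0x075F8
One's-complement sum = 0x75F8.
Checksum = ~0x75F8 & 0xFFFF = 0x8A07.

8A07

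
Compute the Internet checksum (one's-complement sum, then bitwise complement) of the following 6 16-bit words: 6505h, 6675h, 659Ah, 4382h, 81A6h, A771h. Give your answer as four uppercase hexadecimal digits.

6250

One's-complement addition (fold any carry out of bit 15 back into bit 0):
  0x6505 + 0x6675 = 0x0CB7A
  0xCB7A + 0x659A = 0x13114 → wrap carry → 0x3115
  0x3115 + 0x4382 = 0x07497
  0x7497 + 0x81A6 = 0x0F63D
  0xF63D + 0xA771 = 0x19DAE → wrap carry → 0x9DAF
One's-complement sum = 0x9DAF.
Checksum = ~0x9DAF & 0xFFFF = 0x6250.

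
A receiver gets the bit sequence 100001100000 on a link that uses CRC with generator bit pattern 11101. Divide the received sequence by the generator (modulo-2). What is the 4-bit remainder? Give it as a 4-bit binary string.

Modulo-2 division of 100001100000 by 11101:
  pos 0: 10000 XOR 11101 = 01101
  pos 1: 11011 XOR 11101 = 00110
  pos 3: 11010 XOR 11101 = 00111
  pos 5: 11100 XOR 11101 = 00001
Remainder = 0100 (nonzero — an error is detected).

0100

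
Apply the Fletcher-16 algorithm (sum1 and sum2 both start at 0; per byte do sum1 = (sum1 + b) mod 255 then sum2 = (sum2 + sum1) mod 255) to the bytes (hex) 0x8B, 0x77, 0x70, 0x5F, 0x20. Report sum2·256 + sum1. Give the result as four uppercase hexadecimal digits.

Running sums (mod 255):
  after byte 0 (0x8B): sum1=139, sum2=139
  after byte 1 (0x77): sum1=3, sum2=142
  after byte 2 (0x70): sum1=115, sum2=2
  after byte 3 (0x5F): sum1=210, sum2=212
  after byte 4 (0x20): sum1=242, sum2=199
Checksum = sum2·256 + sum1 = 199·256 + 242 = 51186 = 0xC7F2.

C7F2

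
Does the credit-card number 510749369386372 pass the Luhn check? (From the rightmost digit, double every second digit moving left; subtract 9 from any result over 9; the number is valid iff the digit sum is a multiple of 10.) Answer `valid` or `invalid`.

From the right, keep odd positions and double even positions (subtract 9 from any doubled value over 9):
  doubled (positions 2,4,...): 5 3 6 3 9 5 2 → sum 33
  kept (positions 1,3,...): 2 3 8 9 3 4 0 5 → sum 34
Total = 67.
67 mod 10 = 7, so the number is invalid.

invalid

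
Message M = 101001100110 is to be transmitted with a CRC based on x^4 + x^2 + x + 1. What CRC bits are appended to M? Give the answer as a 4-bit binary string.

0000

Append 4 zeros: 1010011001100000. Divide by 10111 (XOR where the leading bit is 1):
  pos 0: 10100 XOR 10111 = 00011
  pos 3: 11110 XOR 10111 = 01001
  pos 4: 10010 XOR 10111 = 00101
  pos 6: 10111 XOR 10111 = 00000
Remainder (last 4 bits) = 0000. This is the CRC / FCS.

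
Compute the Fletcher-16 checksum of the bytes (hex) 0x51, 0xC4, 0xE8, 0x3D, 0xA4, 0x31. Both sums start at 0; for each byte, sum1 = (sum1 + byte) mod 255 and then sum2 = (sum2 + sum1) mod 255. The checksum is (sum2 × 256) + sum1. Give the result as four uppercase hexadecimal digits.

9512

Running sums (mod 255):
  after byte 0 (0x51): sum1=81, sum2=81
  after byte 1 (0xC4): sum1=22, sum2=103
  after byte 2 (0xE8): sum1=254, sum2=102
  after byte 3 (0x3D): sum1=60, sum2=162
  after byte 4 (0xA4): sum1=224, sum2=131
  after byte 5 (0x31): sum1=18, sum2=149
Checksum = sum2·256 + sum1 = 149·256 + 18 = 38162 = 0x9512.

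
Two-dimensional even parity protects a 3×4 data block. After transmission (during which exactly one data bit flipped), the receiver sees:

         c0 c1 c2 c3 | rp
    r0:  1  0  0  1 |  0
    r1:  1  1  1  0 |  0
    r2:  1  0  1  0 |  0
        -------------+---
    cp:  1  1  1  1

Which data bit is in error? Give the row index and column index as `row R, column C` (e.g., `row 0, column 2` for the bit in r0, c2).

Recompute each row's even parity and compare to rp:
  r0: data parity 0, sent rp 0 → ok
  r1: data parity 1, sent rp 0 → mismatch
  r2: data parity 0, sent rp 0 → ok
Recompute each column's even parity and compare to cp:
  c0: data parity 1, sent cp 1 → ok
  c1: data parity 1, sent cp 1 → ok
  c2: data parity 0, sent cp 1 → mismatch
  c3: data parity 1, sent cp 1 → ok
Exactly one row (r1) and one column (c2) fail → the flipped bit is at their intersection.

row 1, column 2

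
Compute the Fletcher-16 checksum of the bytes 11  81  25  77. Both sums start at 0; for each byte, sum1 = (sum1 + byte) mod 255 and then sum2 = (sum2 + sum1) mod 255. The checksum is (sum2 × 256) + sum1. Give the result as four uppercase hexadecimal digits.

Running sums (mod 255):
  after byte 0 (11): sum1=11, sum2=11
  after byte 1 (81): sum1=92, sum2=103
  after byte 2 (25): sum1=117, sum2=220
  after byte 3 (77): sum1=194, sum2=159
Checksum = sum2·256 + sum1 = 159·256 + 194 = 40898 = 0x9FC2.

9FC2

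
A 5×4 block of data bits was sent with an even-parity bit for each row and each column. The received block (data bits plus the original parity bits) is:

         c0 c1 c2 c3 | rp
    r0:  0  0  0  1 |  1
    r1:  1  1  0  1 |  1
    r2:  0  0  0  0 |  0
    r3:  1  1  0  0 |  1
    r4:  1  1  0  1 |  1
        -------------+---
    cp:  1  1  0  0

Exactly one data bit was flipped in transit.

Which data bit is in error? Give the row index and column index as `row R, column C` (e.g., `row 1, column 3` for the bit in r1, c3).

row 3, column 3

Recompute each row's even parity and compare to rp:
  r0: data parity 1, sent rp 1 → ok
  r1: data parity 1, sent rp 1 → ok
  r2: data parity 0, sent rp 0 → ok
  r3: data parity 0, sent rp 1 → mismatch
  r4: data parity 1, sent rp 1 → ok
Recompute each column's even parity and compare to cp:
  c0: data parity 1, sent cp 1 → ok
  c1: data parity 1, sent cp 1 → ok
  c2: data parity 0, sent cp 0 → ok
  c3: data parity 1, sent cp 0 → mismatch
Exactly one row (r3) and one column (c3) fail → the flipped bit is at their intersection.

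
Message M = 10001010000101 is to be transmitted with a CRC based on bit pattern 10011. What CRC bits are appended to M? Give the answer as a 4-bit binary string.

1000

Append 4 zeros: 100010100001010000. Divide by 10011 (XOR where the leading bit is 1):
  pos 0: 10001 XOR 10011 = 00010
  pos 3: 10010 XOR 10011 = 00001
  pos 7: 10001 XOR 10011 = 00010
  pos 10: 10010 XOR 10011 = 00001
Remainder (last 4 bits) = 1000. This is the CRC / FCS.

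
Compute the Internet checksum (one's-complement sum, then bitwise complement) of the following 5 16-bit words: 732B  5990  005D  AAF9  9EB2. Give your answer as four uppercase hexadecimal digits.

E93A

One's-complement addition (fold any carry out of bit 15 back into bit 0):
  0x732B + 0x5990 = 0x0CCBB
  0xCCBB + 0x005D = 0x0CD18
  0xCD18 + 0xAAF9 = 0x17811 → wrap carry → 0x7812
  0x7812 + 0x9EB2 = 0x116C4 → wrap carry → 0x16C5
One's-complement sum = 0x16C5.
Checksum = ~0x16C5 & 0xFFFF = 0xE93A.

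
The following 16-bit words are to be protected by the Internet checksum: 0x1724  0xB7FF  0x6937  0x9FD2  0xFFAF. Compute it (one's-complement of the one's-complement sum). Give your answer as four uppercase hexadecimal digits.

2822

One's-complement addition (fold any carry out of bit 15 back into bit 0):
  0x1724 + 0xB7FF = 0x0CF23
  0xCF23 + 0x6937 = 0x1385A → wrap carry → 0x385B
  0x385B + 0x9FD2 = 0x0D82D
  0xD82D + 0xFFAF = 0x1D7DC → wrap carry → 0xD7DD
One's-complement sum = 0xD7DD.
Checksum = ~0xD7DD & 0xFFFF = 0x2822.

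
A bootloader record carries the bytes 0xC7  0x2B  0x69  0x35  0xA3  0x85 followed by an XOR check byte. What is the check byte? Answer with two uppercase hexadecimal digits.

96

XOR the bytes together:
  start with 0xC7
  0xC7 ⊕ 0x2B = 0xEC
  0xEC ⊕ 0x69 = 0x85
  0x85 ⊕ 0x35 = 0xB0
  0xB0 ⊕ 0xA3 = 0x13
  0x13 ⊕ 0x85 = 0x96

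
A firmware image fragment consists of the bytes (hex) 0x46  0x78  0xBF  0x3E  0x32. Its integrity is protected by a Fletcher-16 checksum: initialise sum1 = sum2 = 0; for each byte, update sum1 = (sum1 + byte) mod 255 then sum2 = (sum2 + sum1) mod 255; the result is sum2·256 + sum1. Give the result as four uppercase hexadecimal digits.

Running sums (mod 255):
  after byte 0 (0x46): sum1=70, sum2=70
  after byte 1 (0x78): sum1=190, sum2=5
  after byte 2 (0xBF): sum1=126, sum2=131
  after byte 3 (0x3E): sum1=188, sum2=64
  after byte 4 (0x32): sum1=238, sum2=47
Checksum = sum2·256 + sum1 = 47·256 + 238 = 12270 = 0x2FEE.

2FEE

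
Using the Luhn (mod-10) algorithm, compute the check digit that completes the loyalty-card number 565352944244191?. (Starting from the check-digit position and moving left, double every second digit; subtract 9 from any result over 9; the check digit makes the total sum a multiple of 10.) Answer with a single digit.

8

Partial digits right→left: 1 9 1 4 4 2 4 4 9 2 5 3 5 6 5
Double every second digit counting from the check-digit position (so the 1st, 3rd, 5th, ... of the partial from the right).
  doubled (with −9 where >9): 2 2 8 8 9 1 1 1 → sum 32
  kept as-is: 9 4 2 4 2 3 6 → sum 30
Total = 32 + 30 = 62.
Check digit = (10 − (62 mod 10)) mod 10 = 8.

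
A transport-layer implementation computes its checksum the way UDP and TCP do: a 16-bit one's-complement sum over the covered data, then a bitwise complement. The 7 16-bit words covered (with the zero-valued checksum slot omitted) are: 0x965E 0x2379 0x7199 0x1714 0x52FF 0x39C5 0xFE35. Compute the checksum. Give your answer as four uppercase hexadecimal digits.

3280

One's-complement addition (fold any carry out of bit 15 back into bit 0):
  0x965E + 0x2379 = 0x0B9D7
  0xB9D7 + 0x7199 = 0x12B70 → wrap carry → 0x2B71
  0x2B71 + 0x1714 = 0x04285
  0x4285 + 0x52FF = 0x09584
  0x9584 + 0x39C5 = 0x0CF49
  0xCF49 + 0xFE35 = 0x1CD7E → wrap carry → 0xCD7F
One's-complement sum = 0xCD7F.
Checksum = ~0xCD7F & 0xFFFF = 0x3280.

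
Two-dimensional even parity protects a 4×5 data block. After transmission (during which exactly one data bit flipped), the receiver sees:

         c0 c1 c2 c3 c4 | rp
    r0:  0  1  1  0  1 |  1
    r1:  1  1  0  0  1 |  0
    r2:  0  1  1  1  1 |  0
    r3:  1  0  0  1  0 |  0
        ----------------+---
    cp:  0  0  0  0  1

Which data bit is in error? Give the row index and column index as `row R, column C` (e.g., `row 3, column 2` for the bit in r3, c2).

Recompute each row's even parity and compare to rp:
  r0: data parity 1, sent rp 1 → ok
  r1: data parity 1, sent rp 0 → mismatch
  r2: data parity 0, sent rp 0 → ok
  r3: data parity 0, sent rp 0 → ok
Recompute each column's even parity and compare to cp:
  c0: data parity 0, sent cp 0 → ok
  c1: data parity 1, sent cp 0 → mismatch
  c2: data parity 0, sent cp 0 → ok
  c3: data parity 0, sent cp 0 → ok
  c4: data parity 1, sent cp 1 → ok
Exactly one row (r1) and one column (c1) fail → the flipped bit is at their intersection.

row 1, column 1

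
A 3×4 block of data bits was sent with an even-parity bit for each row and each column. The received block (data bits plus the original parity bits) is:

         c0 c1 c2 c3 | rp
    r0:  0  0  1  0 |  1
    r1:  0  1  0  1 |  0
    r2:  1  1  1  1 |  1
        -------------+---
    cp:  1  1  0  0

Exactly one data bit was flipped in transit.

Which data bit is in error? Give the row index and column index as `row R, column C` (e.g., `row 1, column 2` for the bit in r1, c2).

Recompute each row's even parity and compare to rp:
  r0: data parity 1, sent rp 1 → ok
  r1: data parity 0, sent rp 0 → ok
  r2: data parity 0, sent rp 1 → mismatch
Recompute each column's even parity and compare to cp:
  c0: data parity 1, sent cp 1 → ok
  c1: data parity 0, sent cp 1 → mismatch
  c2: data parity 0, sent cp 0 → ok
  c3: data parity 0, sent cp 0 → ok
Exactly one row (r2) and one column (c1) fail → the flipped bit is at their intersection.

row 2, column 1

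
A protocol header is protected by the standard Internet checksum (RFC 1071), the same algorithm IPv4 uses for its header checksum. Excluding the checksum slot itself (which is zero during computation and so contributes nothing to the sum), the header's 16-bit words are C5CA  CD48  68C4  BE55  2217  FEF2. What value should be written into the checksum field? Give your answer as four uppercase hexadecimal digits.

24C8

One's-complement addition (fold any carry out of bit 15 back into bit 0):
  0xC5CA + 0xCD48 = 0x19312 → wrap carry → 0x9313
  0x9313 + 0x68C4 = 0x0FBD7
  0xFBD7 + 0xBE55 = 0x1BA2C → wrap carry → 0xBA2D
  0xBA2D + 0x2217 = 0x0DC44
  0xDC44 + 0xFEF2 = 0x1DB36 → wrap carry → 0xDB37
One's-complement sum = 0xDB37.
Checksum = ~0xDB37 & 0xFFFF = 0x24C8.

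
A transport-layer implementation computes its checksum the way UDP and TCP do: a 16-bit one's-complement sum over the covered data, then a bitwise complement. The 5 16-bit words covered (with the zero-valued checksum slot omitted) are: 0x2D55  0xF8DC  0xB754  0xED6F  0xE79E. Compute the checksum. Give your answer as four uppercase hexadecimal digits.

4D6A

One's-complement addition (fold any carry out of bit 15 back into bit 0):
  0x2D55 + 0xF8DC = 0x12631 → wrap carry → 0x2632
  0x2632 + 0xB754 = 0x0DD86
  0xDD86 + 0xED6F = 0x1CAF5 → wrap carry → 0xCAF6
  0xCAF6 + 0xE79E = 0x1B294 → wrap carry → 0xB295
One's-complement sum = 0xB295.
Checksum = ~0xB295 & 0xFFFF = 0x4D6A.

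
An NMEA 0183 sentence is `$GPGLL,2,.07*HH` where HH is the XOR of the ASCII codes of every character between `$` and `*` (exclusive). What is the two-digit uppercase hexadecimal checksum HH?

4B

XOR the ASCII codes of the payload characters:
  'G' = 0x47 → acc = 0x47
  'P' = 0x50 → acc = 0x17
  'G' = 0x47 → acc = 0x50
  'L' = 0x4C → acc = 0x1C
  'L' = 0x4C → acc = 0x50
  ',' = 0x2C → acc = 0x7C
  '2' = 0x32 → acc = 0x4E
  ',' = 0x2C → acc = 0x62
  '.' = 0x2E → acc = 0x4C
  '0' = 0x30 → acc = 0x7C
  '7' = 0x37 → acc = 0x4B
Checksum = 0x4B.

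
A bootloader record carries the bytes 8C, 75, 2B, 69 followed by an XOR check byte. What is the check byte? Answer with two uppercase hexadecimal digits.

XOR the bytes together:
  start with 0x8C
  0x8C ⊕ 0x75 = 0xF9
  0xF9 ⊕ 0x2B = 0xD2
  0xD2 ⊕ 0x69 = 0xBB

BB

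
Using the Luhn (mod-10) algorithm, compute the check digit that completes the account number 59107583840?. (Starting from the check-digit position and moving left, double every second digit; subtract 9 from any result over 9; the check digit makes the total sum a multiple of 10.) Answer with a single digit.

Partial digits right→left: 0 4 8 3 8 5 7 0 1 9 5
Double every second digit counting from the check-digit position (so the 1st, 3rd, 5th, ... of the partial from the right).
  doubled (with −9 where >9): 0 7 7 5 2 1 → sum 22
  kept as-is: 4 3 5 0 9 → sum 21
Total = 22 + 21 = 43.
Check digit = (10 − (43 mod 10)) mod 10 = 7.

7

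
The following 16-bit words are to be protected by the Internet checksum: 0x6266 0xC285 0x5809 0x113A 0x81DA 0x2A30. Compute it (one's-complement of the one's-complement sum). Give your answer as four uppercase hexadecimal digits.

One's-complement addition (fold any carry out of bit 15 back into bit 0):
  0x6266 + 0xC285 = 0x124EB → wrap carry → 0x24EC
  0x24EC + 0x5809 = 0x07CF5
  0x7CF5 + 0x113A = 0x08E2F
  0x8E2F + 0x81DA = 0x11009 → wrap carry → 0x100A
  0x100A + 0x2A30 = 0x03A3A
One's-complement sum = 0x3A3A.
Checksum = ~0x3A3A & 0xFFFF = 0xC5C5.

C5C5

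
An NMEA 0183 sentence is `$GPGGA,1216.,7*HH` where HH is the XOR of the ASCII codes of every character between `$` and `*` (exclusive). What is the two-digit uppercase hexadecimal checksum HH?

XOR the ASCII codes of the payload characters:
  'G' = 0x47 → acc = 0x47
  'P' = 0x50 → acc = 0x17
  'G' = 0x47 → acc = 0x50
  'G' = 0x47 → acc = 0x17
  'A' = 0x41 → acc = 0x56
  ',' = 0x2C → acc = 0x7A
  '1' = 0x31 → acc = 0x4B
  '2' = 0x32 → acc = 0x79
  '1' = 0x31 → acc = 0x48
  '6' = 0x36 → acc = 0x7E
  '.' = 0x2E → acc = 0x50
  ',' = 0x2C → acc = 0x7C
  '7' = 0x37 → acc = 0x4B
Checksum = 0x4B.

4B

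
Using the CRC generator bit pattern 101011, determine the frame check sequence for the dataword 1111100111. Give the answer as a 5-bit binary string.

10100

Append 5 zeros: 111110011100000. Divide by 101011 (XOR where the leading bit is 1):
  pos 0: 111110 XOR 101011 = 010101
  pos 1: 101010 XOR 101011 = 000001
  pos 6: 111100 XOR 101011 = 010111
  pos 7: 101110 XOR 101011 = 000101
Remainder (last 5 bits) = 10100. This is the CRC / FCS.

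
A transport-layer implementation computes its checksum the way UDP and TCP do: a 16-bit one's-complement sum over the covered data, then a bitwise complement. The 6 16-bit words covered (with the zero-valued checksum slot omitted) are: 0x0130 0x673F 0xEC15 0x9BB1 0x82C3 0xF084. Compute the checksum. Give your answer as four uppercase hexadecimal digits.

One's-complement addition (fold any carry out of bit 15 back into bit 0):
  0x0130 + 0x673F = 0x0686F
  0x686F + 0xEC15 = 0x15484 → wrap carry → 0x5485
  0x5485 + 0x9BB1 = 0x0F036
  0xF036 + 0x82C3 = 0x172F9 → wrap carry → 0x72FA
  0x72FA + 0xF084 = 0x1637E → wrap carry → 0x637F
One's-complement sum = 0x637F.
Checksum = ~0x637F & 0xFFFF = 0x9C80.

9C80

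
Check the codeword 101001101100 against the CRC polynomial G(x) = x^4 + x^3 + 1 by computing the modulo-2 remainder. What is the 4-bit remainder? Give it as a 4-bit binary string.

0000

Modulo-2 division of 101001101100 by 11001:
  pos 0: 10100 XOR 11001 = 01101
  pos 1: 11011 XOR 11001 = 00010
  pos 4: 10101 XOR 11001 = 01100
  pos 5: 11001 XOR 11001 = 00000
Remainder = 0000 (zero — the frame passes the CRC check).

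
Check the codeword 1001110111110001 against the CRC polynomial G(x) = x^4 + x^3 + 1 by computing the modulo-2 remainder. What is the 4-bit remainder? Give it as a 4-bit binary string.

Modulo-2 division of 1001110111110001 by 11001:
  pos 0: 10011 XOR 11001 = 01010
  pos 1: 10101 XOR 11001 = 01100
  pos 2: 11000 XOR 11001 = 00001
  pos 6: 11111 XOR 11001 = 00110
  pos 8: 11010 XOR 11001 = 00011
  pos 11: 11001 XOR 11001 = 00000
Remainder = 0000 (zero — the frame passes the CRC check).

0000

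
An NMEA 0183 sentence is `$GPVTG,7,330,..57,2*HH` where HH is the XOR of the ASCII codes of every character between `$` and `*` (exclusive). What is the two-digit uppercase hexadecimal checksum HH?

65

XOR the ASCII codes of the payload characters:
  'G' = 0x47 → acc = 0x47
  'P' = 0x50 → acc = 0x17
  'V' = 0x56 → acc = 0x41
  'T' = 0x54 → acc = 0x15
  'G' = 0x47 → acc = 0x52
  ',' = 0x2C → acc = 0x7E
  '7' = 0x37 → acc = 0x49
  ',' = 0x2C → acc = 0x65
  '3' = 0x33 → acc = 0x56
  '3' = 0x33 → acc = 0x65
  '0' = 0x30 → acc = 0x55
  ',' = 0x2C → acc = 0x79
  '.' = 0x2E → acc = 0x57
  '.' = 0x2E → acc = 0x79
  '5' = 0x35 → acc = 0x4C
  '7' = 0x37 → acc = 0x7B
  ',' = 0x2C → acc = 0x57
  '2' = 0x32 → acc = 0x65
Checksum = 0x65.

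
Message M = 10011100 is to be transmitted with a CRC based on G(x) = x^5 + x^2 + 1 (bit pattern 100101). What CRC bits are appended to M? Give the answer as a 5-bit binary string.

Append 5 zeros: 1001110000000. Divide by 100101 (XOR where the leading bit is 1):
  pos 0: 100111 XOR 100101 = 000010
  pos 4: 100000 XOR 100101 = 000101
  pos 7: 101000 XOR 100101 = 001101
Remainder (last 5 bits) = 01101. This is the CRC / FCS.

01101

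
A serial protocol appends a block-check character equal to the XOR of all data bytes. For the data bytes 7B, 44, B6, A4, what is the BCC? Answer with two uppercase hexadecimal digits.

XOR the bytes together:
  start with 0x7B
  0x7B ⊕ 0x44 = 0x3F
  0x3F ⊕ 0xB6 = 0x89
  0x89 ⊕ 0xA4 = 0x2D

2D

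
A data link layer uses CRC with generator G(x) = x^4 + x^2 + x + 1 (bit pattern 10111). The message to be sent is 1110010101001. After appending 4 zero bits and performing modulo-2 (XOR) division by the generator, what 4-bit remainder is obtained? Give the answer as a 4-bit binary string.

0010

Append 4 zeros: 11100101010010000. Divide by 10111 (XOR where the leading bit is 1):
  pos 0: 11100 XOR 10111 = 01011
  pos 1: 10111 XOR 10111 = 00000
  pos 7: 10100 XOR 10111 = 00011
  pos 10: 11100 XOR 10111 = 01011
  pos 11: 10110 XOR 10111 = 00001
Remainder (last 4 bits) = 0010. This is the CRC / FCS.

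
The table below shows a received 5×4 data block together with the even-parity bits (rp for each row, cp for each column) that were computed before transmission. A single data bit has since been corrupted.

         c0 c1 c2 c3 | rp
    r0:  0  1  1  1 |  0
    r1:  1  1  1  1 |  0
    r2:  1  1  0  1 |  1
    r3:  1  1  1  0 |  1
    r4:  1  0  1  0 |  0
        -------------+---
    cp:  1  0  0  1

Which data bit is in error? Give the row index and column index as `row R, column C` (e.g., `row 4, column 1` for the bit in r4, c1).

row 0, column 0

Recompute each row's even parity and compare to rp:
  r0: data parity 1, sent rp 0 → mismatch
  r1: data parity 0, sent rp 0 → ok
  r2: data parity 1, sent rp 1 → ok
  r3: data parity 1, sent rp 1 → ok
  r4: data parity 0, sent rp 0 → ok
Recompute each column's even parity and compare to cp:
  c0: data parity 0, sent cp 1 → mismatch
  c1: data parity 0, sent cp 0 → ok
  c2: data parity 0, sent cp 0 → ok
  c3: data parity 1, sent cp 1 → ok
Exactly one row (r0) and one column (c0) fail → the flipped bit is at their intersection.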